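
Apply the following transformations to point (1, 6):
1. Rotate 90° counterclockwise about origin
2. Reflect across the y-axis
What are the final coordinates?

Step 1: Rotate 90° → (-6, 1)
Step 2: Reflect across y-axis → (6, 1)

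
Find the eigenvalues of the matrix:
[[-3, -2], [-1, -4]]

Characteristic equation: det(A - λI) = 0
λ² - (trace)λ + (det) = 0
trace = -3 + -4 = -7, det = (-3)(-4) - (-2)(-1) = 10
λ² - (-7)λ + (10) = 0
λ = (-7 ± √((-7)² - 4·(10))) / 2 = (-7 ± √9) / 2
Solving: λ = -5, -2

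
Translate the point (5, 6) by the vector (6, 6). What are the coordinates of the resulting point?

Translation by (6, 6) (homogeneous matrix [[1, 0, 6], [0, 1, 6], [0, 0, 1]]):
x' = 5 + 6 = 11
y' = 6 + 6 = 12
Result: (11, 12)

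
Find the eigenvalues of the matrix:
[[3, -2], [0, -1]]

Characteristic equation: det(A - λI) = 0
λ² - (trace)λ + (det) = 0
trace = 3 + -1 = 2, det = (3)(-1) - (-2)(0) = -3
λ² - (2)λ + (-3) = 0
λ = (2 ± √((2)² - 4·(-3))) / 2 = (2 ± √16) / 2
Solving: λ = -1, 3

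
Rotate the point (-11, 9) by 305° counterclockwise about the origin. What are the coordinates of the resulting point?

Rotation matrix for 305°: [[cos 305°, -sin 305°], [sin 305°, cos 305°]] ≈ [[0.573576, 0.819152], [-0.819152, 0.573576]]
[[0.573576, 0.819152], [-0.819152, 0.573576]] × [-11, 9]ᵀ ≈ [1.0630, 14.1729]ᵀ
Result: (1.0630, 14.1729)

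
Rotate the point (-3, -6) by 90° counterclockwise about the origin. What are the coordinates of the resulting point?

Rotation matrix for 90°: [[cos 90°, -sin 90°], [sin 90°, cos 90°]] = [[0, -1], [1, 0]]
[[0, -1], [1, 0]] × [-3, -6]ᵀ = [6, -3]ᵀ
Result: (6, -3)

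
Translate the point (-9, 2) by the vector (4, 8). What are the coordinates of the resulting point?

Translation by (4, 8) (homogeneous matrix [[1, 0, 4], [0, 1, 8], [0, 0, 1]]):
x' = -9 + 4 = -5
y' = 2 + 8 = 10
Result: (-5, 10)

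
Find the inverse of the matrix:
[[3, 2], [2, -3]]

For [[a,b],[c,d]], inverse = (1/det)·[[d,-b],[-c,a]]
det = (3)(-3) - (2)(2) = -9 - 4 = -13
Inverse = (1/-13)·[[-3, -2], [-2, 3]]
= [[3/13, 2/13], [2/13, -3/13]]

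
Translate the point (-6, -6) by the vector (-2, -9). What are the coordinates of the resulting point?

Translation by (-2, -9) (homogeneous matrix [[1, 0, -2], [0, 1, -9], [0, 0, 1]]):
x' = -6 + -2 = -8
y' = -6 + -9 = -15
Result: (-8, -15)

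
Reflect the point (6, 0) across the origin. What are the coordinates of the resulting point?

Reflection across origin: (6, 0) → (-6, 0)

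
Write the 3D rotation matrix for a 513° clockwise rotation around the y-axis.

Rotation matrix for clockwise 513° around y-axis:
A clockwise rotation by 513° is a counterclockwise rotation by -513°.
cos(-513°) = -0.8910, sin(-513°) = -0.4540
Result: [[-0.8910, 0, -0.4540], [0, 1, 0], [0.4540, 0, -0.8910]]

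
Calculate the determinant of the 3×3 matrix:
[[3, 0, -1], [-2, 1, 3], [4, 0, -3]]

Expansion along first row:
det = 3·det([[1,3],[0,-3]]) - 0·det([[-2,3],[4,-3]]) + -1·det([[-2,1],[4,0]])
    = 3·(1·-3 - 3·0) - 0·(-2·-3 - 3·4) + -1·(-2·0 - 1·4)
    = 3·-3 - 0·-6 + -1·-4
    = -9 + 0 + 4 = -5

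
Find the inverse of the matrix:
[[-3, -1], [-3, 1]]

For [[a,b],[c,d]], inverse = (1/det)·[[d,-b],[-c,a]]
det = (-3)(1) - (-1)(-3) = -3 - 3 = -6
Inverse = (1/-6)·[[1, 1], [3, -3]]
= [[-1/6, -1/6], [-1/2, 1/2]]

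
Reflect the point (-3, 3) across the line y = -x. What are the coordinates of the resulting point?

Reflection across line y = -x: (-3, 3) → (-3, 3)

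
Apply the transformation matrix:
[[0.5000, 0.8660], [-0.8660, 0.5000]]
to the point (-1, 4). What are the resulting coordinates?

Matrix multiplication:
[[0.5000, 0.8660], [-0.8660, 0.5000]] × [-1, 4]ᵀ
= [(0.5000)(-1) + (0.8660)(4), (-0.8660)(-1) + (0.5000)(4)]ᵀ
= [2.9640, 2.8660]ᵀ
Result: (2.9640, 2.8660)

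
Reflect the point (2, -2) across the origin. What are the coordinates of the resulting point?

Reflection across origin: (2, -2) → (-2, 2)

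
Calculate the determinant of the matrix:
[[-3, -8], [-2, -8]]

For a 2×2 matrix [[a, b], [c, d]], det = ad - bc
det = (-3)(-8) - (-8)(-2) = 24 - 16 = 8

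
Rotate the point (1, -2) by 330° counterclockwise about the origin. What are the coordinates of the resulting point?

Rotation matrix for 330°: [[cos 330°, -sin 330°], [sin 330°, cos 330°]] ≈ [[0.866025, 0.500000], [-0.500000, 0.866025]]
[[0.866025, 0.500000], [-0.500000, 0.866025]] × [1, -2]ᵀ ≈ [-0.1340, -2.2321]ᵀ
Result: (-0.1340, -2.2321)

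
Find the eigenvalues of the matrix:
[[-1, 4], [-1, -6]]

Characteristic equation: det(A - λI) = 0
λ² - (trace)λ + (det) = 0
trace = -1 + -6 = -7, det = (-1)(-6) - (4)(-1) = 10
λ² - (-7)λ + (10) = 0
λ = (-7 ± √((-7)² - 4·(10))) / 2 = (-7 ± √9) / 2
Solving: λ = -5, -2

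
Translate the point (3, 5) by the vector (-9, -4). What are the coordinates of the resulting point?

Translation by (-9, -4) (homogeneous matrix [[1, 0, -9], [0, 1, -4], [0, 0, 1]]):
x' = 3 + -9 = -6
y' = 5 + -4 = 1
Result: (-6, 1)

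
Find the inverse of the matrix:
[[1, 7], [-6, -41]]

For [[a,b],[c,d]], inverse = (1/det)·[[d,-b],[-c,a]]
det = (1)(-41) - (7)(-6) = -41 - -42 = 1
Inverse = [[-41, -7], [6, 1]]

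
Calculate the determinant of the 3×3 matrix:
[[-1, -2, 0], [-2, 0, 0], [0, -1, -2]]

Expansion along first row:
det = -1·det([[0,0],[-1,-2]]) - -2·det([[-2,0],[0,-2]]) + 0·det([[-2,0],[0,-1]])
    = -1·(0·-2 - 0·-1) - -2·(-2·-2 - 0·0) + 0·(-2·-1 - 0·0)
    = -1·0 - -2·4 + 0·2
    = 0 + 8 + 0 = 8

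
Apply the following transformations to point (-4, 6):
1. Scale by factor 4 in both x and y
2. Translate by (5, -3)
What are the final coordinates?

Step 1: Scale (-4, 6) by 4 → (-16, 24)
Step 2: Translate by (5, -3) → (-11, 21)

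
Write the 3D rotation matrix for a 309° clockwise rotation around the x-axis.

Rotation matrix for clockwise 309° around x-axis:
A clockwise rotation by 309° is a counterclockwise rotation by -309°.
cos(-309°) = 0.6293, sin(-309°) = 0.7771
Result: [[1, 0, 0], [0, 0.6293, -0.7771], [0, 0.7771, 0.6293]]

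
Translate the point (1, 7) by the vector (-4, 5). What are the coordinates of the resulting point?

Translation by (-4, 5) (homogeneous matrix [[1, 0, -4], [0, 1, 5], [0, 0, 1]]):
x' = 1 + -4 = -3
y' = 7 + 5 = 12
Result: (-3, 12)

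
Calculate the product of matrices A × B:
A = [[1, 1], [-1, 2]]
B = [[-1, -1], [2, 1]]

Matrix multiplication:
C[0][0] = 1×-1 + 1×2 = 1
C[0][1] = 1×-1 + 1×1 = 0
C[1][0] = -1×-1 + 2×2 = 5
C[1][1] = -1×-1 + 2×1 = 3
Result: [[1, 0], [5, 3]]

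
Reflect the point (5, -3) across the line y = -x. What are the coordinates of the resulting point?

Reflection across line y = -x: (5, -3) → (3, -5)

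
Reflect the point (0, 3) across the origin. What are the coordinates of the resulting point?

Reflection across origin: (0, 3) → (0, -3)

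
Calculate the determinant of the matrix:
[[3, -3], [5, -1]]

For a 2×2 matrix [[a, b], [c, d]], det = ad - bc
det = (3)(-1) - (-3)(5) = -3 - -15 = 12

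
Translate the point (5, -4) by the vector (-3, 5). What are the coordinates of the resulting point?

Translation by (-3, 5) (homogeneous matrix [[1, 0, -3], [0, 1, 5], [0, 0, 1]]):
x' = 5 + -3 = 2
y' = -4 + 5 = 1
Result: (2, 1)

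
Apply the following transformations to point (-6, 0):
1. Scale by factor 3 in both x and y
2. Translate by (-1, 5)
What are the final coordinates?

Step 1: Scale (-6, 0) by 3 → (-18, 0)
Step 2: Translate by (-1, 5) → (-19, 5)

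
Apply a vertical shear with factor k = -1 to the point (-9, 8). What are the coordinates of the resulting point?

Shear matrix for vertical shear with factor k = -1:
[[1, 0], [-1, 1]]
Result: (-9, 8) → (-9, 17)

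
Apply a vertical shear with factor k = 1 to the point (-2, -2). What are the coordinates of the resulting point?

Shear matrix for vertical shear with factor k = 1:
[[1, 0], [1, 1]]
Result: (-2, -2) → (-2, -4)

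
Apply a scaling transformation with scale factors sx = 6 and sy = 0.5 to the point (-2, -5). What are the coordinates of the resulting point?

Scaling matrix:
[[6, 0], [0, 0.50]]
Result: (-2 × 6, -5 × 0.5) = (-12, -2.5)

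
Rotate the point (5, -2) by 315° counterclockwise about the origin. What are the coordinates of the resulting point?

Rotation matrix for 315°: [[cos 315°, -sin 315°], [sin 315°, cos 315°]] ≈ [[0.707107, 0.707107], [-0.707107, 0.707107]]
[[0.707107, 0.707107], [-0.707107, 0.707107]] × [5, -2]ᵀ ≈ [2.1213, -4.9497]ᵀ
Result: (2.1213, -4.9497)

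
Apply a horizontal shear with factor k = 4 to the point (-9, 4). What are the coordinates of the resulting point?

Shear matrix for horizontal shear with factor k = 4:
[[1, 4], [0, 1]]
Result: (-9, 4) → (7, 4)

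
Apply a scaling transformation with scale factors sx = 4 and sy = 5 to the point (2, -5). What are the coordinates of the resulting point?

Scaling matrix:
[[4, 0], [0, 5]]
Result: (2 × 4, -5 × 5) = (8, -25)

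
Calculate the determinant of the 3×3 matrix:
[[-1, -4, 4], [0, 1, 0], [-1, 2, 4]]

Expansion along first row:
det = -1·det([[1,0],[2,4]]) - -4·det([[0,0],[-1,4]]) + 4·det([[0,1],[-1,2]])
    = -1·(1·4 - 0·2) - -4·(0·4 - 0·-1) + 4·(0·2 - 1·-1)
    = -1·4 - -4·0 + 4·1
    = -4 + 0 + 4 = 0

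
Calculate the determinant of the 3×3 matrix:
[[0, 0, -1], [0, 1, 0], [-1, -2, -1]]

Expansion along first row:
det = 0·det([[1,0],[-2,-1]]) - 0·det([[0,0],[-1,-1]]) + -1·det([[0,1],[-1,-2]])
    = 0·(1·-1 - 0·-2) - 0·(0·-1 - 0·-1) + -1·(0·-2 - 1·-1)
    = 0·-1 - 0·0 + -1·1
    = 0 + 0 + -1 = -1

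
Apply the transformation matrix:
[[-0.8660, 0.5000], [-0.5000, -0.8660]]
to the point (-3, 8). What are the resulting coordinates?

Matrix multiplication:
[[-0.8660, 0.5000], [-0.5000, -0.8660]] × [-3, 8]ᵀ
= [(-0.8660)(-3) + (0.5000)(8), (-0.5000)(-3) + (-0.8660)(8)]ᵀ
= [6.5980, -5.4280]ᵀ
Result: (6.5980, -5.4280)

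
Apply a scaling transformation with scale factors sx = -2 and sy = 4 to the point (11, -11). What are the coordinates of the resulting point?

Scaling matrix:
[[-2, 0], [0, 4]]
Result: (11 × -2, -11 × 4) = (-22, -44)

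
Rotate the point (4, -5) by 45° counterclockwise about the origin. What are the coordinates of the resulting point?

Rotation matrix for 45°: [[cos 45°, -sin 45°], [sin 45°, cos 45°]] ≈ [[0.707107, -0.707107], [0.707107, 0.707107]]
[[0.707107, -0.707107], [0.707107, 0.707107]] × [4, -5]ᵀ ≈ [6.3640, -0.7071]ᵀ
Result: (6.3640, -0.7071)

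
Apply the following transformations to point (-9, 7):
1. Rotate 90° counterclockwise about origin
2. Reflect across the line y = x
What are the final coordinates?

Step 1: Rotate 90° → (-7, -9)
Step 2: Reflect across line y = x → (-9, -7)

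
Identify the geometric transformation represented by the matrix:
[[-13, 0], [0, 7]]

This matrix represents: non-uniform scaling by sx = -13, sy = 7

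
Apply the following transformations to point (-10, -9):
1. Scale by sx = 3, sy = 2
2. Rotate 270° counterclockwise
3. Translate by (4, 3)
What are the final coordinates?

Step 1: Scale → (-30, -18)
Step 2: Rotate 270° → (-18, 30)
Step 3: Translate → (-14, 33)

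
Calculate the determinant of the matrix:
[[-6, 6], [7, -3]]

For a 2×2 matrix [[a, b], [c, d]], det = ad - bc
det = (-6)(-3) - (6)(7) = 18 - 42 = -24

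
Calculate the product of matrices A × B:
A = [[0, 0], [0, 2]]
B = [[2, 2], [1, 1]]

Matrix multiplication:
C[0][0] = 0×2 + 0×1 = 0
C[0][1] = 0×2 + 0×1 = 0
C[1][0] = 0×2 + 2×1 = 2
C[1][1] = 0×2 + 2×1 = 2
Result: [[0, 0], [2, 2]]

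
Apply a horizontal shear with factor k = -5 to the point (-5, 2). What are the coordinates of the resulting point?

Shear matrix for horizontal shear with factor k = -5:
[[1, -5], [0, 1]]
Result: (-5, 2) → (-15, 2)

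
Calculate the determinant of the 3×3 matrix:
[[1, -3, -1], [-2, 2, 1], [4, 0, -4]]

Expansion along first row:
det = 1·det([[2,1],[0,-4]]) - -3·det([[-2,1],[4,-4]]) + -1·det([[-2,2],[4,0]])
    = 1·(2·-4 - 1·0) - -3·(-2·-4 - 1·4) + -1·(-2·0 - 2·4)
    = 1·-8 - -3·4 + -1·-8
    = -8 + 12 + 8 = 12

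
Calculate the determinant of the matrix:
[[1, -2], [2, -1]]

For a 2×2 matrix [[a, b], [c, d]], det = ad - bc
det = (1)(-1) - (-2)(2) = -1 - -4 = 3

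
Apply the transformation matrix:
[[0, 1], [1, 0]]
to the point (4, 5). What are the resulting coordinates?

Matrix multiplication:
[[0, 1], [1, 0]] × [4, 5]ᵀ
= [(0)(4) + (1)(5), (1)(4) + (0)(5)]ᵀ
= [5, 4]ᵀ
Result: (5, 4)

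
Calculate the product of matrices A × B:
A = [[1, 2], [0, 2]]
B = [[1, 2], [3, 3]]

Matrix multiplication:
C[0][0] = 1×1 + 2×3 = 7
C[0][1] = 1×2 + 2×3 = 8
C[1][0] = 0×1 + 2×3 = 6
C[1][1] = 0×2 + 2×3 = 6
Result: [[7, 8], [6, 6]]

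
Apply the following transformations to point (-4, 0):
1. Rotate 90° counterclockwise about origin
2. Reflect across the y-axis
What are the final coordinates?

Step 1: Rotate 90° → (0, -4)
Step 2: Reflect across y-axis → (0, -4)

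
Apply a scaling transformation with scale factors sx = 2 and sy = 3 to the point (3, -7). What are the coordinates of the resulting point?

Scaling matrix:
[[2, 0], [0, 3]]
Result: (3 × 2, -7 × 3) = (6, -21)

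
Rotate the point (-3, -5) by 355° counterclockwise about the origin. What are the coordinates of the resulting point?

Rotation matrix for 355°: [[cos 355°, -sin 355°], [sin 355°, cos 355°]] ≈ [[0.996195, 0.087156], [-0.087156, 0.996195]]
[[0.996195, 0.087156], [-0.087156, 0.996195]] × [-3, -5]ᵀ ≈ [-3.4244, -4.7195]ᵀ
Result: (-3.4244, -4.7195)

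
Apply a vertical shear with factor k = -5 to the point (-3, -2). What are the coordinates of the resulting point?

Shear matrix for vertical shear with factor k = -5:
[[1, 0], [-5, 1]]
Result: (-3, -2) → (-3, 13)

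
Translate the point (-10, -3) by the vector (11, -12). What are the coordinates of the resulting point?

Translation by (11, -12) (homogeneous matrix [[1, 0, 11], [0, 1, -12], [0, 0, 1]]):
x' = -10 + 11 = 1
y' = -3 + -12 = -15
Result: (1, -15)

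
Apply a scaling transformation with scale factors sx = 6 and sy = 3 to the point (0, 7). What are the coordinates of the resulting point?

Scaling matrix:
[[6, 0], [0, 3]]
Result: (0 × 6, 7 × 3) = (0, 21)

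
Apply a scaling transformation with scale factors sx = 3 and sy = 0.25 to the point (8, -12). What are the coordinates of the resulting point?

Scaling matrix:
[[3, 0], [0, 0.25]]
Result: (8 × 3, -12 × 0.25) = (24, -3)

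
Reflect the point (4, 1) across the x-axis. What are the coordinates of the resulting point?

Reflection across x-axis: (4, 1) → (4, -1)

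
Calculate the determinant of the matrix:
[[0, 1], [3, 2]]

For a 2×2 matrix [[a, b], [c, d]], det = ad - bc
det = (0)(2) - (1)(3) = 0 - 3 = -3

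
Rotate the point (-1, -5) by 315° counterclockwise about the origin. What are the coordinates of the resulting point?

Rotation matrix for 315°: [[cos 315°, -sin 315°], [sin 315°, cos 315°]] ≈ [[0.707107, 0.707107], [-0.707107, 0.707107]]
[[0.707107, 0.707107], [-0.707107, 0.707107]] × [-1, -5]ᵀ ≈ [-4.2426, -2.8284]ᵀ
Result: (-4.2426, -2.8284)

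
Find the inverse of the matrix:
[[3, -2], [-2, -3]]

For [[a,b],[c,d]], inverse = (1/det)·[[d,-b],[-c,a]]
det = (3)(-3) - (-2)(-2) = -9 - 4 = -13
Inverse = (1/-13)·[[-3, 2], [2, 3]]
= [[3/13, -2/13], [-2/13, -3/13]]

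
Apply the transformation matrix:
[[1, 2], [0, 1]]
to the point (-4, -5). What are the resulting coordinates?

Matrix multiplication:
[[1, 2], [0, 1]] × [-4, -5]ᵀ
= [(1)(-4) + (2)(-5), (0)(-4) + (1)(-5)]ᵀ
= [-14, -5]ᵀ
Result: (-14, -5)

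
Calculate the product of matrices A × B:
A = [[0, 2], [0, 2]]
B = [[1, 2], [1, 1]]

Matrix multiplication:
C[0][0] = 0×1 + 2×1 = 2
C[0][1] = 0×2 + 2×1 = 2
C[1][0] = 0×1 + 2×1 = 2
C[1][1] = 0×2 + 2×1 = 2
Result: [[2, 2], [2, 2]]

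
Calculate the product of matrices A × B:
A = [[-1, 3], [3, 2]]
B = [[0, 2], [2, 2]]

Matrix multiplication:
C[0][0] = -1×0 + 3×2 = 6
C[0][1] = -1×2 + 3×2 = 4
C[1][0] = 3×0 + 2×2 = 4
C[1][1] = 3×2 + 2×2 = 10
Result: [[6, 4], [4, 10]]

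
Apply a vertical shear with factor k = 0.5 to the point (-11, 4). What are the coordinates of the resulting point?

Shear matrix for vertical shear with factor k = 0.5:
[[1, 0], [0.50, 1]]
Result: (-11, 4) → (-11, -1.5)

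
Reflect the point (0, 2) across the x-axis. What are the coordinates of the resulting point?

Reflection across x-axis: (0, 2) → (0, -2)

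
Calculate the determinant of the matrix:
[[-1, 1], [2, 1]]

For a 2×2 matrix [[a, b], [c, d]], det = ad - bc
det = (-1)(1) - (1)(2) = -1 - 2 = -3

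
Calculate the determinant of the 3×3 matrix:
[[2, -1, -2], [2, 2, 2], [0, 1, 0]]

Expansion along first row:
det = 2·det([[2,2],[1,0]]) - -1·det([[2,2],[0,0]]) + -2·det([[2,2],[0,1]])
    = 2·(2·0 - 2·1) - -1·(2·0 - 2·0) + -2·(2·1 - 2·0)
    = 2·-2 - -1·0 + -2·2
    = -4 + 0 + -4 = -8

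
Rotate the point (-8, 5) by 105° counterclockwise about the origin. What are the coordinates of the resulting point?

Rotation matrix for 105°: [[cos 105°, -sin 105°], [sin 105°, cos 105°]] ≈ [[-0.258819, -0.965926], [0.965926, -0.258819]]
[[-0.258819, -0.965926], [0.965926, -0.258819]] × [-8, 5]ᵀ ≈ [-2.7591, -9.0215]ᵀ
Result: (-2.7591, -9.0215)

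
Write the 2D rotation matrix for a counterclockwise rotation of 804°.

Rotation matrix formula: [[cos θ, -sin θ], [sin θ, cos θ]]
For θ = 804°:
cos(804°) = 0.1045
sin(804°) = 0.9945
Result: [[0.1045, -0.9945], [0.9945, 0.1045]]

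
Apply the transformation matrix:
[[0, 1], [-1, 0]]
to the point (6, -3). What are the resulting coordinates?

Matrix multiplication:
[[0, 1], [-1, 0]] × [6, -3]ᵀ
= [(0)(6) + (1)(-3), (-1)(6) + (0)(-3)]ᵀ
= [-3, -6]ᵀ
Result: (-3, -6)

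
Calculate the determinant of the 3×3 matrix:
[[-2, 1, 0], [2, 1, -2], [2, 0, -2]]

Expansion along first row:
det = -2·det([[1,-2],[0,-2]]) - 1·det([[2,-2],[2,-2]]) + 0·det([[2,1],[2,0]])
    = -2·(1·-2 - -2·0) - 1·(2·-2 - -2·2) + 0·(2·0 - 1·2)
    = -2·-2 - 1·0 + 0·-2
    = 4 + 0 + 0 = 4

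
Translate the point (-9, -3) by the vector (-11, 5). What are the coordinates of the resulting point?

Translation by (-11, 5) (homogeneous matrix [[1, 0, -11], [0, 1, 5], [0, 0, 1]]):
x' = -9 + -11 = -20
y' = -3 + 5 = 2
Result: (-20, 2)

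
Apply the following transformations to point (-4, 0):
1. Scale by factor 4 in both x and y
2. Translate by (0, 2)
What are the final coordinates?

Step 1: Scale (-4, 0) by 4 → (-16, 0)
Step 2: Translate by (0, 2) → (-16, 2)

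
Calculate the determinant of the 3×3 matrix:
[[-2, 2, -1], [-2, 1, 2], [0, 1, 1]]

Expansion along first row:
det = -2·det([[1,2],[1,1]]) - 2·det([[-2,2],[0,1]]) + -1·det([[-2,1],[0,1]])
    = -2·(1·1 - 2·1) - 2·(-2·1 - 2·0) + -1·(-2·1 - 1·0)
    = -2·-1 - 2·-2 + -1·-2
    = 2 + 4 + 2 = 8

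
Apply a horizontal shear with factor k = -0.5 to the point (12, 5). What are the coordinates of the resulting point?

Shear matrix for horizontal shear with factor k = -0.5:
[[1, -0.50], [0, 1]]
Result: (12, 5) → (9.5, 5)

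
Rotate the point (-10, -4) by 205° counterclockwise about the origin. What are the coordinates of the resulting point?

Rotation matrix for 205°: [[cos 205°, -sin 205°], [sin 205°, cos 205°]] ≈ [[-0.906308, 0.422618], [-0.422618, -0.906308]]
[[-0.906308, 0.422618], [-0.422618, -0.906308]] × [-10, -4]ᵀ ≈ [7.3726, 7.8514]ᵀ
Result: (7.3726, 7.8514)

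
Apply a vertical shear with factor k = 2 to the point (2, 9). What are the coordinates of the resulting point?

Shear matrix for vertical shear with factor k = 2:
[[1, 0], [2, 1]]
Result: (2, 9) → (2, 13)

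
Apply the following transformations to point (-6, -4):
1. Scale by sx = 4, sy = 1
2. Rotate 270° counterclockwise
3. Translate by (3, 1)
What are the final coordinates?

Step 1: Scale → (-24, -4)
Step 2: Rotate 270° → (-4, 24)
Step 3: Translate → (-1, 25)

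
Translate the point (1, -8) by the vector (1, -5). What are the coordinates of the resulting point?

Translation by (1, -5) (homogeneous matrix [[1, 0, 1], [0, 1, -5], [0, 0, 1]]):
x' = 1 + 1 = 2
y' = -8 + -5 = -13
Result: (2, -13)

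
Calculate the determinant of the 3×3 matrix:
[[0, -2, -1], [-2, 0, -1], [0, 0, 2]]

Expansion along first row:
det = 0·det([[0,-1],[0,2]]) - -2·det([[-2,-1],[0,2]]) + -1·det([[-2,0],[0,0]])
    = 0·(0·2 - -1·0) - -2·(-2·2 - -1·0) + -1·(-2·0 - 0·0)
    = 0·0 - -2·-4 + -1·0
    = 0 + -8 + 0 = -8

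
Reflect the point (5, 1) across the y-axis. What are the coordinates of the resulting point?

Reflection across y-axis: (5, 1) → (-5, 1)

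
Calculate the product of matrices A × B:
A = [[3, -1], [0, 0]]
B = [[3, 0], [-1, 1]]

Matrix multiplication:
C[0][0] = 3×3 + -1×-1 = 10
C[0][1] = 3×0 + -1×1 = -1
C[1][0] = 0×3 + 0×-1 = 0
C[1][1] = 0×0 + 0×1 = 0
Result: [[10, -1], [0, 0]]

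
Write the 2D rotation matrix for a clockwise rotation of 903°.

Rotation matrix formula: [[cos θ, -sin θ], [sin θ, cos θ]]
A clockwise rotation by 903° is equivalent to a counterclockwise rotation by -903°.
For θ = -903°:
cos(-903°) = -0.9986
sin(-903°) = 0.0523
Result: [[-0.9986, -0.0523], [0.0523, -0.9986]]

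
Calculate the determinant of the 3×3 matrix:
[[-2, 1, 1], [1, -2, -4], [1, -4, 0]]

Expansion along first row:
det = -2·det([[-2,-4],[-4,0]]) - 1·det([[1,-4],[1,0]]) + 1·det([[1,-2],[1,-4]])
    = -2·(-2·0 - -4·-4) - 1·(1·0 - -4·1) + 1·(1·-4 - -2·1)
    = -2·-16 - 1·4 + 1·-2
    = 32 + -4 + -2 = 26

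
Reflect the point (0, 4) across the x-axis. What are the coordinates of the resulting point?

Reflection across x-axis: (0, 4) → (0, -4)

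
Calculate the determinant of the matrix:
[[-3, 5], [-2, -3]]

For a 2×2 matrix [[a, b], [c, d]], det = ad - bc
det = (-3)(-3) - (5)(-2) = 9 - -10 = 19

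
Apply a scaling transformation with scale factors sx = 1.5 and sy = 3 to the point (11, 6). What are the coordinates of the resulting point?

Scaling matrix:
[[1.50, 0], [0, 3]]
Result: (11 × 1.5, 6 × 3) = (16.5, 18)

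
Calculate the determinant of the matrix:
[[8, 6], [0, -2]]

For a 2×2 matrix [[a, b], [c, d]], det = ad - bc
det = (8)(-2) - (6)(0) = -16 - 0 = -16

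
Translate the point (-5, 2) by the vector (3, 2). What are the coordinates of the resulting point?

Translation by (3, 2) (homogeneous matrix [[1, 0, 3], [0, 1, 2], [0, 0, 1]]):
x' = -5 + 3 = -2
y' = 2 + 2 = 4
Result: (-2, 4)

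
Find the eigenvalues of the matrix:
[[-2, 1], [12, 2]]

Characteristic equation: det(A - λI) = 0
λ² - (trace)λ + (det) = 0
trace = -2 + 2 = 0, det = (-2)(2) - (1)(12) = -16
λ² - (0)λ + (-16) = 0
λ = (0 ± √((0)² - 4·(-16))) / 2 = (0 ± √64) / 2
Solving: λ = -4, 4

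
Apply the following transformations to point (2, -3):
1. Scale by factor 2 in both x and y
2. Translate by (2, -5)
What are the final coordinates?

Step 1: Scale (2, -3) by 2 → (4, -6)
Step 2: Translate by (2, -5) → (6, -11)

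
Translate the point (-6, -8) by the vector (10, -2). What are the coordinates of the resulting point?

Translation by (10, -2) (homogeneous matrix [[1, 0, 10], [0, 1, -2], [0, 0, 1]]):
x' = -6 + 10 = 4
y' = -8 + -2 = -10
Result: (4, -10)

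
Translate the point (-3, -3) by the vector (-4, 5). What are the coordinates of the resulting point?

Translation by (-4, 5) (homogeneous matrix [[1, 0, -4], [0, 1, 5], [0, 0, 1]]):
x' = -3 + -4 = -7
y' = -3 + 5 = 2
Result: (-7, 2)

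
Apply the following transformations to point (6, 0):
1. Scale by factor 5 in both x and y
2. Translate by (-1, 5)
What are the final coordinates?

Step 1: Scale (6, 0) by 5 → (30, 0)
Step 2: Translate by (-1, 5) → (29, 5)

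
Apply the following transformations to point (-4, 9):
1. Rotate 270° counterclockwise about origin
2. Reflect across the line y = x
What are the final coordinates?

Step 1: Rotate 270° → (9, 4)
Step 2: Reflect across line y = x → (4, 9)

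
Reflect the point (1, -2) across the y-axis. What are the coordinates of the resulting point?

Reflection across y-axis: (1, -2) → (-1, -2)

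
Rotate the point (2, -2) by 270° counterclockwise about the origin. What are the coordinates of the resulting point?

Rotation matrix for 270°: [[cos 270°, -sin 270°], [sin 270°, cos 270°]] = [[0, 1], [-1, 0]]
[[0, 1], [-1, 0]] × [2, -2]ᵀ = [-2, -2]ᵀ
Result: (-2, -2)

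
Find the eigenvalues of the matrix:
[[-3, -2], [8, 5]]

Characteristic equation: det(A - λI) = 0
λ² - (trace)λ + (det) = 0
trace = -3 + 5 = 2, det = (-3)(5) - (-2)(8) = 1
λ² - (2)λ + (1) = 0
λ = (2 ± √((2)² - 4·(1))) / 2 = (2 ± √0) / 2
Solving: λ = 1, 1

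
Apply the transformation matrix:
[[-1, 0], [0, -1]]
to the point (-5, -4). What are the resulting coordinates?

Matrix multiplication:
[[-1, 0], [0, -1]] × [-5, -4]ᵀ
= [(-1)(-5) + (0)(-4), (0)(-5) + (-1)(-4)]ᵀ
= [5, 4]ᵀ
Result: (5, 4)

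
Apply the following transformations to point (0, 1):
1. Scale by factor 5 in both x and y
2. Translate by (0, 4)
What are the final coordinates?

Step 1: Scale (0, 1) by 5 → (0, 5)
Step 2: Translate by (0, 4) → (0, 9)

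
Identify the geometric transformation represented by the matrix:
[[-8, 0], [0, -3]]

This matrix represents: non-uniform scaling by sx = -8, sy = -3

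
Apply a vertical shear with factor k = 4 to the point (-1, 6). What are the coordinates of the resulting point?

Shear matrix for vertical shear with factor k = 4:
[[1, 0], [4, 1]]
Result: (-1, 6) → (-1, 2)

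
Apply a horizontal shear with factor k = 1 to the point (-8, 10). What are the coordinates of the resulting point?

Shear matrix for horizontal shear with factor k = 1:
[[1, 1], [0, 1]]
Result: (-8, 10) → (2, 10)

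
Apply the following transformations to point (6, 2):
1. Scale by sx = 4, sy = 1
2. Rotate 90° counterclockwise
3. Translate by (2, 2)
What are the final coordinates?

Step 1: Scale → (24, 2)
Step 2: Rotate 90° → (-2, 24)
Step 3: Translate → (0, 26)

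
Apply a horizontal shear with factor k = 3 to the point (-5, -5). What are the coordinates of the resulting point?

Shear matrix for horizontal shear with factor k = 3:
[[1, 3], [0, 1]]
Result: (-5, -5) → (-20, -5)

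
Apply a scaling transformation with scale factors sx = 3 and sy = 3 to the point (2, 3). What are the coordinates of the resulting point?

Scaling matrix:
[[3, 0], [0, 3]]
Result: (2 × 3, 3 × 3) = (6, 9)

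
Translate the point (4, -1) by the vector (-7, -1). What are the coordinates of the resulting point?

Translation by (-7, -1) (homogeneous matrix [[1, 0, -7], [0, 1, -1], [0, 0, 1]]):
x' = 4 + -7 = -3
y' = -1 + -1 = -2
Result: (-3, -2)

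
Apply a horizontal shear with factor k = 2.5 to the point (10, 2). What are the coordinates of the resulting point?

Shear matrix for horizontal shear with factor k = 2.5:
[[1, 2.50], [0, 1]]
Result: (10, 2) → (15, 2)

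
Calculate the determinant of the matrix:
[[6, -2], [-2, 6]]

For a 2×2 matrix [[a, b], [c, d]], det = ad - bc
det = (6)(6) - (-2)(-2) = 36 - 4 = 32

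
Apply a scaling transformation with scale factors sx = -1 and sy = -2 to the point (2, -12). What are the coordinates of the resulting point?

Scaling matrix:
[[-1, 0], [0, -2]]
Result: (2 × -1, -12 × -2) = (-2, 24)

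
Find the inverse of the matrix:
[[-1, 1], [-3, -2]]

For [[a,b],[c,d]], inverse = (1/det)·[[d,-b],[-c,a]]
det = (-1)(-2) - (1)(-3) = 2 - -3 = 5
Inverse = (1/5)·[[-2, -1], [3, -1]]
= [[-2/5, -1/5], [3/5, -1/5]]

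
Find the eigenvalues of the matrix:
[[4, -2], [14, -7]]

Characteristic equation: det(A - λI) = 0
λ² - (trace)λ + (det) = 0
trace = 4 + -7 = -3, det = (4)(-7) - (-2)(14) = 0
λ² - (-3)λ + (0) = 0
λ = (-3 ± √((-3)² - 4·(0))) / 2 = (-3 ± √9) / 2
Solving: λ = -3, 0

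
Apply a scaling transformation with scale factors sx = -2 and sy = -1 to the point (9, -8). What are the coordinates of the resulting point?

Scaling matrix:
[[-2, 0], [0, -1]]
Result: (9 × -2, -8 × -1) = (-18, 8)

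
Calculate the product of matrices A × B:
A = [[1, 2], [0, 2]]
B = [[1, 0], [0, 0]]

Matrix multiplication:
C[0][0] = 1×1 + 2×0 = 1
C[0][1] = 1×0 + 2×0 = 0
C[1][0] = 0×1 + 2×0 = 0
C[1][1] = 0×0 + 2×0 = 0
Result: [[1, 0], [0, 0]]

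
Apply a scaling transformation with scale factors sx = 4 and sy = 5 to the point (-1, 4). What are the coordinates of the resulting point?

Scaling matrix:
[[4, 0], [0, 5]]
Result: (-1 × 4, 4 × 5) = (-4, 20)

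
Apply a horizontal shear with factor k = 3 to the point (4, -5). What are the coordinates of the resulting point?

Shear matrix for horizontal shear with factor k = 3:
[[1, 3], [0, 1]]
Result: (4, -5) → (-11, -5)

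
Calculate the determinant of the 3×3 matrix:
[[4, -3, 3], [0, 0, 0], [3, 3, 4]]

Expansion along first row:
det = 4·det([[0,0],[3,4]]) - -3·det([[0,0],[3,4]]) + 3·det([[0,0],[3,3]])
    = 4·(0·4 - 0·3) - -3·(0·4 - 0·3) + 3·(0·3 - 0·3)
    = 4·0 - -3·0 + 3·0
    = 0 + 0 + 0 = 0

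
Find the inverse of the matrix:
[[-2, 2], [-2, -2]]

For [[a,b],[c,d]], inverse = (1/det)·[[d,-b],[-c,a]]
det = (-2)(-2) - (2)(-2) = 4 - -4 = 8
Inverse = (1/8)·[[-2, -2], [2, -2]]
= [[-1/4, -1/4], [1/4, -1/4]]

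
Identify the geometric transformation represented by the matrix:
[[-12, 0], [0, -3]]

This matrix represents: non-uniform scaling by sx = -12, sy = -3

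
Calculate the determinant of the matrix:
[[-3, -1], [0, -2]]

For a 2×2 matrix [[a, b], [c, d]], det = ad - bc
det = (-3)(-2) - (-1)(0) = 6 - 0 = 6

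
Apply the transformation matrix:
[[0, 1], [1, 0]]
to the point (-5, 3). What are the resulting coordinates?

Matrix multiplication:
[[0, 1], [1, 0]] × [-5, 3]ᵀ
= [(0)(-5) + (1)(3), (1)(-5) + (0)(3)]ᵀ
= [3, -5]ᵀ
Result: (3, -5)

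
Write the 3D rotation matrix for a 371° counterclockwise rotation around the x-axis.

Rotation matrix for counterclockwise 371° around x-axis:
cos(371°) = 0.9816, sin(371°) = 0.1908
Result: [[1, 0, 0], [0, 0.9816, -0.1908], [0, 0.1908, 0.9816]]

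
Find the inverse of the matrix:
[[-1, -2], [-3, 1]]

For [[a,b],[c,d]], inverse = (1/det)·[[d,-b],[-c,a]]
det = (-1)(1) - (-2)(-3) = -1 - 6 = -7
Inverse = (1/-7)·[[1, 2], [3, -1]]
= [[-1/7, -2/7], [-3/7, 1/7]]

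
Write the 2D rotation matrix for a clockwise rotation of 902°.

Rotation matrix formula: [[cos θ, -sin θ], [sin θ, cos θ]]
A clockwise rotation by 902° is equivalent to a counterclockwise rotation by -902°.
For θ = -902°:
cos(-902°) = -0.9994
sin(-902°) = 0.0349
Result: [[-0.9994, -0.0349], [0.0349, -0.9994]]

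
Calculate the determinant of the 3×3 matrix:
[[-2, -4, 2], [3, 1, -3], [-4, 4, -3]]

Expansion along first row:
det = -2·det([[1,-3],[4,-3]]) - -4·det([[3,-3],[-4,-3]]) + 2·det([[3,1],[-4,4]])
    = -2·(1·-3 - -3·4) - -4·(3·-3 - -3·-4) + 2·(3·4 - 1·-4)
    = -2·9 - -4·-21 + 2·16
    = -18 + -84 + 32 = -70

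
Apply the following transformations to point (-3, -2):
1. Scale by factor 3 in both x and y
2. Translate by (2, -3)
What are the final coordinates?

Step 1: Scale (-3, -2) by 3 → (-9, -6)
Step 2: Translate by (2, -3) → (-7, -9)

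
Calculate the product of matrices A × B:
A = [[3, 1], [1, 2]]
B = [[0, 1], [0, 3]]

Matrix multiplication:
C[0][0] = 3×0 + 1×0 = 0
C[0][1] = 3×1 + 1×3 = 6
C[1][0] = 1×0 + 2×0 = 0
C[1][1] = 1×1 + 2×3 = 7
Result: [[0, 6], [0, 7]]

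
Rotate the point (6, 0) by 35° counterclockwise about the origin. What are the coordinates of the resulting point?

Rotation matrix for 35°: [[cos 35°, -sin 35°], [sin 35°, cos 35°]] ≈ [[0.819152, -0.573576], [0.573576, 0.819152]]
[[0.819152, -0.573576], [0.573576, 0.819152]] × [6, 0]ᵀ ≈ [4.9149, 3.4415]ᵀ
Result: (4.9149, 3.4415)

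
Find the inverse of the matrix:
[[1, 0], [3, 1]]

For [[a,b],[c,d]], inverse = (1/det)·[[d,-b],[-c,a]]
det = (1)(1) - (0)(3) = 1 - 0 = 1
Inverse = [[1, 0], [-3, 1]]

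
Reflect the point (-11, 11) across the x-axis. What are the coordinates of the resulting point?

Reflection across x-axis: (-11, 11) → (-11, -11)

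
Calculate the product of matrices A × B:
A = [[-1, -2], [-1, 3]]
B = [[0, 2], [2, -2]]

Matrix multiplication:
C[0][0] = -1×0 + -2×2 = -4
C[0][1] = -1×2 + -2×-2 = 2
C[1][0] = -1×0 + 3×2 = 6
C[1][1] = -1×2 + 3×-2 = -8
Result: [[-4, 2], [6, -8]]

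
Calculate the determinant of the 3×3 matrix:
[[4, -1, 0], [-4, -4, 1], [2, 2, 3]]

Expansion along first row:
det = 4·det([[-4,1],[2,3]]) - -1·det([[-4,1],[2,3]]) + 0·det([[-4,-4],[2,2]])
    = 4·(-4·3 - 1·2) - -1·(-4·3 - 1·2) + 0·(-4·2 - -4·2)
    = 4·-14 - -1·-14 + 0·0
    = -56 + -14 + 0 = -70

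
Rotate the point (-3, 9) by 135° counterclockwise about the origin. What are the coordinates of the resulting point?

Rotation matrix for 135°: [[cos 135°, -sin 135°], [sin 135°, cos 135°]] ≈ [[-0.707107, -0.707107], [0.707107, -0.707107]]
[[-0.707107, -0.707107], [0.707107, -0.707107]] × [-3, 9]ᵀ ≈ [-4.2426, -8.4853]ᵀ
Result: (-4.2426, -8.4853)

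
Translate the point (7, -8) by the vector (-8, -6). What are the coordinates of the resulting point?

Translation by (-8, -6) (homogeneous matrix [[1, 0, -8], [0, 1, -6], [0, 0, 1]]):
x' = 7 + -8 = -1
y' = -8 + -6 = -14
Result: (-1, -14)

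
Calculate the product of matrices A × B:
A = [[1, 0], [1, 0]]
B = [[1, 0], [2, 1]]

Matrix multiplication:
C[0][0] = 1×1 + 0×2 = 1
C[0][1] = 1×0 + 0×1 = 0
C[1][0] = 1×1 + 0×2 = 1
C[1][1] = 1×0 + 0×1 = 0
Result: [[1, 0], [1, 0]]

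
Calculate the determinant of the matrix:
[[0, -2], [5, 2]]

For a 2×2 matrix [[a, b], [c, d]], det = ad - bc
det = (0)(2) - (-2)(5) = 0 - -10 = 10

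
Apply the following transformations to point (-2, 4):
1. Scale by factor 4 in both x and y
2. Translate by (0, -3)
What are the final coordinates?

Step 1: Scale (-2, 4) by 4 → (-8, 16)
Step 2: Translate by (0, -3) → (-8, 13)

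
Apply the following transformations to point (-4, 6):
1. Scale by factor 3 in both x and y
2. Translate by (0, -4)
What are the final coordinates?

Step 1: Scale (-4, 6) by 3 → (-12, 18)
Step 2: Translate by (0, -4) → (-12, 14)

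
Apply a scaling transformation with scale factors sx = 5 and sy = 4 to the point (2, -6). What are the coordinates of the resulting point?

Scaling matrix:
[[5, 0], [0, 4]]
Result: (2 × 5, -6 × 4) = (10, -24)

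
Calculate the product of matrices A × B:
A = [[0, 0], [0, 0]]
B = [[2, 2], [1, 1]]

Matrix multiplication:
C[0][0] = 0×2 + 0×1 = 0
C[0][1] = 0×2 + 0×1 = 0
C[1][0] = 0×2 + 0×1 = 0
C[1][1] = 0×2 + 0×1 = 0
Result: [[0, 0], [0, 0]]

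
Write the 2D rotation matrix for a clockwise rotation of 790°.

Rotation matrix formula: [[cos θ, -sin θ], [sin θ, cos θ]]
A clockwise rotation by 790° is equivalent to a counterclockwise rotation by -790°.
For θ = -790°:
cos(-790°) = 0.3420
sin(-790°) = -0.9397
Result: [[0.3420, 0.9397], [-0.9397, 0.3420]]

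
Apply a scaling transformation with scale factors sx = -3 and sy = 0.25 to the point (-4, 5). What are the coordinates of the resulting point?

Scaling matrix:
[[-3, 0], [0, 0.25]]
Result: (-4 × -3, 5 × 0.25) = (12, 1.25)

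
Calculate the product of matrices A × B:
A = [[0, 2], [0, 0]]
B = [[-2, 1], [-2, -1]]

Matrix multiplication:
C[0][0] = 0×-2 + 2×-2 = -4
C[0][1] = 0×1 + 2×-1 = -2
C[1][0] = 0×-2 + 0×-2 = 0
C[1][1] = 0×1 + 0×-1 = 0
Result: [[-4, -2], [0, 0]]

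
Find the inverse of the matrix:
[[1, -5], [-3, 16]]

For [[a,b],[c,d]], inverse = (1/det)·[[d,-b],[-c,a]]
det = (1)(16) - (-5)(-3) = 16 - 15 = 1
Inverse = [[16, 5], [3, 1]]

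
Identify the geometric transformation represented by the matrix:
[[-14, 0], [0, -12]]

This matrix represents: non-uniform scaling by sx = -14, sy = -12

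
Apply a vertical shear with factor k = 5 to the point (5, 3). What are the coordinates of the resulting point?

Shear matrix for vertical shear with factor k = 5:
[[1, 0], [5, 1]]
Result: (5, 3) → (5, 28)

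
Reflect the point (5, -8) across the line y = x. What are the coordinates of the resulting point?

Reflection across line y = x: (5, -8) → (-8, 5)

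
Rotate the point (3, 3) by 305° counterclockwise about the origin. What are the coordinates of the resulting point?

Rotation matrix for 305°: [[cos 305°, -sin 305°], [sin 305°, cos 305°]] ≈ [[0.573576, 0.819152], [-0.819152, 0.573576]]
[[0.573576, 0.819152], [-0.819152, 0.573576]] × [3, 3]ᵀ ≈ [4.1782, -0.7367]ᵀ
Result: (4.1782, -0.7367)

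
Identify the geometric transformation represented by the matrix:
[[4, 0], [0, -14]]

This matrix represents: non-uniform scaling by sx = 4, sy = -14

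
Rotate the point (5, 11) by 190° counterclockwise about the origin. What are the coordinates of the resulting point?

Rotation matrix for 190°: [[cos 190°, -sin 190°], [sin 190°, cos 190°]] ≈ [[-0.984808, 0.173648], [-0.173648, -0.984808]]
[[-0.984808, 0.173648], [-0.173648, -0.984808]] × [5, 11]ᵀ ≈ [-3.0139, -11.7011]ᵀ
Result: (-3.0139, -11.7011)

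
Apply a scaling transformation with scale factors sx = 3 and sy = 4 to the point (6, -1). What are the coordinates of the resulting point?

Scaling matrix:
[[3, 0], [0, 4]]
Result: (6 × 3, -1 × 4) = (18, -4)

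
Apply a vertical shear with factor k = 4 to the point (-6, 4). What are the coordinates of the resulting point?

Shear matrix for vertical shear with factor k = 4:
[[1, 0], [4, 1]]
Result: (-6, 4) → (-6, -20)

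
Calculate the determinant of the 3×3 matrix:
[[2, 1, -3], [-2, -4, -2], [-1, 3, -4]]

Expansion along first row:
det = 2·det([[-4,-2],[3,-4]]) - 1·det([[-2,-2],[-1,-4]]) + -3·det([[-2,-4],[-1,3]])
    = 2·(-4·-4 - -2·3) - 1·(-2·-4 - -2·-1) + -3·(-2·3 - -4·-1)
    = 2·22 - 1·6 + -3·-10
    = 44 + -6 + 30 = 68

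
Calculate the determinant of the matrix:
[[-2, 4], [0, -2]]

For a 2×2 matrix [[a, b], [c, d]], det = ad - bc
det = (-2)(-2) - (4)(0) = 4 - 0 = 4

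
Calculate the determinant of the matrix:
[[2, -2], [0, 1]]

For a 2×2 matrix [[a, b], [c, d]], det = ad - bc
det = (2)(1) - (-2)(0) = 2 - 0 = 2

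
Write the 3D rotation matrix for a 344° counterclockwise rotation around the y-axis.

Rotation matrix for counterclockwise 344° around y-axis:
cos(344°) = 0.9613, sin(344°) = -0.2756
Result: [[0.9613, 0, -0.2756], [0, 1, 0], [0.2756, 0, 0.9613]]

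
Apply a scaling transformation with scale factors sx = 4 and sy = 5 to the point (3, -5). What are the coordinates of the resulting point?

Scaling matrix:
[[4, 0], [0, 5]]
Result: (3 × 4, -5 × 5) = (12, -25)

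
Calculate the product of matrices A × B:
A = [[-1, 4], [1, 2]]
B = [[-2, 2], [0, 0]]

Matrix multiplication:
C[0][0] = -1×-2 + 4×0 = 2
C[0][1] = -1×2 + 4×0 = -2
C[1][0] = 1×-2 + 2×0 = -2
C[1][1] = 1×2 + 2×0 = 2
Result: [[2, -2], [-2, 2]]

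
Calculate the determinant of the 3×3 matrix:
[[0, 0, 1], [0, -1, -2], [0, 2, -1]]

Expansion along first row:
det = 0·det([[-1,-2],[2,-1]]) - 0·det([[0,-2],[0,-1]]) + 1·det([[0,-1],[0,2]])
    = 0·(-1·-1 - -2·2) - 0·(0·-1 - -2·0) + 1·(0·2 - -1·0)
    = 0·5 - 0·0 + 1·0
    = 0 + 0 + 0 = 0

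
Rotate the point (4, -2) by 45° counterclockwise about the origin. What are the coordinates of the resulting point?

Rotation matrix for 45°: [[cos 45°, -sin 45°], [sin 45°, cos 45°]] ≈ [[0.707107, -0.707107], [0.707107, 0.707107]]
[[0.707107, -0.707107], [0.707107, 0.707107]] × [4, -2]ᵀ ≈ [4.2426, 1.4142]ᵀ
Result: (4.2426, 1.4142)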